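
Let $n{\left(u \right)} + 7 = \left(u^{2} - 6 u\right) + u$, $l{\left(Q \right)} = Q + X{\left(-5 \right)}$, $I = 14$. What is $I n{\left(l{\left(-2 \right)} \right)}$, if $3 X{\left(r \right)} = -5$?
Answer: $\frac{3122}{9} \approx 346.89$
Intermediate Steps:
$X{\left(r \right)} = - \frac{5}{3}$ ($X{\left(r \right)} = \frac{1}{3} \left(-5\right) = - \frac{5}{3}$)
$l{\left(Q \right)} = - \frac{5}{3} + Q$ ($l{\left(Q \right)} = Q - \frac{5}{3} = - \frac{5}{3} + Q$)
$n{\left(u \right)} = -7 + u^{2} - 5 u$ ($n{\left(u \right)} = -7 + \left(\left(u^{2} - 6 u\right) + u\right) = -7 + \left(u^{2} - 5 u\right) = -7 + u^{2} - 5 u$)
$I n{\left(l{\left(-2 \right)} \right)} = 14 \left(-7 + \left(- \frac{5}{3} - 2\right)^{2} - 5 \left(- \frac{5}{3} - 2\right)\right) = 14 \left(-7 + \left(- \frac{11}{3}\right)^{2} - - \frac{55}{3}\right) = 14 \left(-7 + \frac{121}{9} + \frac{55}{3}\right) = 14 \cdot \frac{223}{9} = \frac{3122}{9}$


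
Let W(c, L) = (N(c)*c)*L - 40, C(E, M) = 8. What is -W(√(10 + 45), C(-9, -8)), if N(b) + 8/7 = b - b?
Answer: 40 + 64*√55/7 ≈ 107.81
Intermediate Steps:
N(b) = -8/7 (N(b) = -8/7 + (b - b) = -8/7 + 0 = -8/7)
W(c, L) = -40 - 8*L*c/7 (W(c, L) = (-8*c/7)*L - 40 = -8*L*c/7 - 40 = -40 - 8*L*c/7)
-W(√(10 + 45), C(-9, -8)) = -(-40 - 8/7*8*√(10 + 45)) = -(-40 - 8/7*8*√55) = -(-40 - 64*√55/7) = 40 + 64*√55/7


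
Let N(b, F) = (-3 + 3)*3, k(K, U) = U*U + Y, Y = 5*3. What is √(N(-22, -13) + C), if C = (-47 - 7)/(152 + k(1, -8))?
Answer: 3*I*√154/77 ≈ 0.48349*I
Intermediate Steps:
Y = 15
k(K, U) = 15 + U² (k(K, U) = U*U + 15 = U² + 15 = 15 + U²)
N(b, F) = 0 (N(b, F) = 0*3 = 0)
C = -18/77 (C = (-47 - 7)/(152 + (15 + (-8)²)) = -54/(152 + (15 + 64)) = -54/(152 + 79) = -54/231 = -54*1/231 = -18/77 ≈ -0.23377)
√(N(-22, -13) + C) = √(0 - 18/77) = √(-18/77) = 3*I*√154/77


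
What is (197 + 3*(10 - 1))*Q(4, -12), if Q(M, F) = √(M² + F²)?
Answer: 896*√10 ≈ 2833.4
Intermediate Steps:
Q(M, F) = √(F² + M²)
(197 + 3*(10 - 1))*Q(4, -12) = (197 + 3*(10 - 1))*√((-12)² + 4²) = (197 + 3*9)*√(144 + 16) = (197 + 27)*√160 = 224*(4*√10) = 896*√10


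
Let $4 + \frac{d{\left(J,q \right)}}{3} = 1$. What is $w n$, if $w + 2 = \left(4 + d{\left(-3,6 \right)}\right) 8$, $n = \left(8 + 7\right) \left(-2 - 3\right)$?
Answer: $3150$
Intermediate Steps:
$n = -75$ ($n = 15 \left(-5\right) = -75$)
$d{\left(J,q \right)} = -9$ ($d{\left(J,q \right)} = -12 + 3 \cdot 1 = -12 + 3 = -9$)
$w = -42$ ($w = -2 + \left(4 - 9\right) 8 = -2 - 40 = -42$)
$w n = \left(-42\right) \left(-75\right) = 3150$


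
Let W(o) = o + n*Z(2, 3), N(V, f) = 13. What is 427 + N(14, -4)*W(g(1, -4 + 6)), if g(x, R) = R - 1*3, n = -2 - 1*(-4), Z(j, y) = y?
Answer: 492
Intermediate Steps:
n = 2 (n = -2 + 4 = 2)
g(x, R) = -3 + R (g(x, R) = R - 3 = -3 + R)
W(o) = 6 + o (W(o) = o + 2*3 = o + 6 = 6 + o)
427 + N(14, -4)*W(g(1, -4 + 6)) = 427 + 13*(6 + (-3 + (-4 + 6))) = 427 + 13*(6 + (-3 + 2)) = 427 + 13*(6 - 1) = 427 + 13*5 = 427 + 65 = 492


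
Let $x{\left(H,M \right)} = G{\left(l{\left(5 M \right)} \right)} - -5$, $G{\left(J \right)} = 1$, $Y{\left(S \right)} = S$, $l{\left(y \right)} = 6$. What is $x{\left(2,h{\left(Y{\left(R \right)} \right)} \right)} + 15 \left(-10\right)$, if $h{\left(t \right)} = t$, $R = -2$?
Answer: $-144$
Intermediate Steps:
$x{\left(H,M \right)} = 6$ ($x{\left(H,M \right)} = 1 - -5 = 1 + 5 = 6$)
$x{\left(2,h{\left(Y{\left(R \right)} \right)} \right)} + 15 \left(-10\right) = 6 + 15 \left(-10\right) = 6 - 150 = -144$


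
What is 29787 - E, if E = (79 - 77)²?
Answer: 29783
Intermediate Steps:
E = 4 (E = 2² = 4)
29787 - E = 29787 - 1*4 = 29787 - 4 = 29783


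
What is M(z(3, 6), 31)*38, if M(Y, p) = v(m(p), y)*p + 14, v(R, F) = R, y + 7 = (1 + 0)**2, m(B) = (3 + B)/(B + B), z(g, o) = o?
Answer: 1178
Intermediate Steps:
m(B) = (3 + B)/(2*B) (m(B) = (3 + B)/((2*B)) = (3 + B)*(1/(2*B)) = (3 + B)/(2*B))
y = -6 (y = -7 + (1 + 0)**2 = -7 + 1**2 = -7 + 1 = -6)
M(Y, p) = 31/2 + p/2 (M(Y, p) = ((3 + p)/(2*p))*p + 14 = (3/2 + p/2) + 14 = 31/2 + p/2)
M(z(3, 6), 31)*38 = (31/2 + (1/2)*31)*38 = (31/2 + 31/2)*38 = 31*38 = 1178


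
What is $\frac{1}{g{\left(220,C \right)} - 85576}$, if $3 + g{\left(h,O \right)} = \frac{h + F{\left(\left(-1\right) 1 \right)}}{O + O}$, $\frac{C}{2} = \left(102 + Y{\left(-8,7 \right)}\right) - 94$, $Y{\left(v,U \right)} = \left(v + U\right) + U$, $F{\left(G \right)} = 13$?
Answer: $- \frac{56}{4792191} \approx -1.1686 \cdot 10^{-5}$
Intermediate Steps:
$Y{\left(v,U \right)} = v + 2 U$ ($Y{\left(v,U \right)} = \left(U + v\right) + U = v + 2 U$)
$C = 28$ ($C = 2 \left(\left(102 + \left(-8 + 2 \cdot 7\right)\right) - 94\right) = 2 \left(\left(102 + \left(-8 + 14\right)\right) - 94\right) = 2 \left(\left(102 + 6\right) - 94\right) = 2 \left(108 - 94\right) = 2 \cdot 14 = 28$)
$g{\left(h,O \right)} = -3 + \frac{13 + h}{2 O}$ ($g{\left(h,O \right)} = -3 + \frac{h + 13}{O + O} = -3 + \frac{13 + h}{2 O}$)
$\frac{1}{g{\left(220,C \right)} - 85576} = \frac{1}{\frac{13 + 220 - 168}{2 \cdot 28} - 85576} = \frac{1}{\frac{1}{2} \cdot \frac{1}{28} \left(13 + 220 - 168\right) - 85576} = \frac{1}{\frac{1}{2} \cdot \frac{1}{28} \cdot 65 - 85576} = \frac{1}{\frac{65}{56} - 85576} = \frac{1}{- \frac{4792191}{56}} = - \frac{56}{4792191}$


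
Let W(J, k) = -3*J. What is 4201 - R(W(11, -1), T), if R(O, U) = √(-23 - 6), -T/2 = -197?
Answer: 4201 - I*√29 ≈ 4201.0 - 5.3852*I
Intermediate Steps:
T = 394 (T = -2*(-197) = 394)
R(O, U) = I*√29 (R(O, U) = √(-29) = I*√29)
4201 - R(W(11, -1), T) = 4201 - I*√29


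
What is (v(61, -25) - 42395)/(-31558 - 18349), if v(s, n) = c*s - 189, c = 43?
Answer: 39961/49907 ≈ 0.80071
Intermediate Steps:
v(s, n) = -189 + 43*s (v(s, n) = 43*s - 189 = -189 + 43*s)
(v(61, -25) - 42395)/(-31558 - 18349) = ((-189 + 43*61) - 42395)/(-31558 - 18349) = ((-189 + 2623) - 42395)/(-49907) = (2434 - 42395)*(-1/49907) = -39961*(-1/49907) = 39961/49907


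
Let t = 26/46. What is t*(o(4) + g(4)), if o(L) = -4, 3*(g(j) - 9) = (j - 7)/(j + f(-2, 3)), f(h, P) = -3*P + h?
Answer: 468/161 ≈ 2.9068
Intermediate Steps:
f(h, P) = h - 3*P
g(j) = 9 + (-7 + j)/(3*(-11 + j)) (g(j) = 9 + ((j - 7)/(j + (-2 - 3*3)))/3 = 9 + ((-7 + j)/(j + (-2 - 9)))/3 = 9 + ((-7 + j)/(j - 11))/3 = 9 + ((-7 + j)/(-11 + j))/3 = 9 + (-7 + j)/(3*(-11 + j)))
t = 13/23 (t = 26*(1/46) = 13/23 ≈ 0.56522)
t*(o(4) + g(4)) = 13*(-4 + 4*(-76 + 7*4)/(3*(-11 + 4)))/23 = 13*(-4 + (4/3)*(-76 + 28)/(-7))/23 = 13*(-4 + (4/3)*(-1/7)*(-48))/23 = 13*(-4 + 64/7)/23 = (13/23)*(36/7) = 468/161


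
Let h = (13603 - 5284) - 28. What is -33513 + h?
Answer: -25222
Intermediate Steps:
h = 8291 (h = 8319 - 28 = 8291)
-33513 + h = -33513 + 8291 = -25222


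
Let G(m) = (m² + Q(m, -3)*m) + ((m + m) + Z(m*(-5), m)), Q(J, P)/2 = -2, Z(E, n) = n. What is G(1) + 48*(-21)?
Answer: -1008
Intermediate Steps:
Q(J, P) = -4 (Q(J, P) = 2*(-2) = -4)
G(m) = m² - m (G(m) = (m² - 4*m) + ((m + m) + m) = (m² - 4*m) + (2*m + m) = (m² - 4*m) + 3*m = m² - m)
G(1) + 48*(-21) = 1*(-1 + 1) + 48*(-21) = 1*0 - 1008 = 0 - 1008 = -1008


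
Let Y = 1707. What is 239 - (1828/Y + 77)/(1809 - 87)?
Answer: 702396239/2939454 ≈ 238.95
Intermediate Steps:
239 - (1828/Y + 77)/(1809 - 87) = 239 - (1828/1707 + 77)/(1809 - 87) = 239 - (1828*(1/1707) + 77)/1722 = 239 - (1828/1707 + 77)/1722 = 239 - 133267/(1707*1722) = 239 - 1*133267/2939454 = 239 - 133267/2939454 = 702396239/2939454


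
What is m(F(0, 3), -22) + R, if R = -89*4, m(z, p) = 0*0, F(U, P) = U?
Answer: -356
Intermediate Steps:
m(z, p) = 0
R = -356
m(F(0, 3), -22) + R = 0 - 356 = -356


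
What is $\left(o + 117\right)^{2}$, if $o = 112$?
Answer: $52441$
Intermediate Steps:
$\left(o + 117\right)^{2} = \left(112 + 117\right)^{2} = 229^{2} = 52441$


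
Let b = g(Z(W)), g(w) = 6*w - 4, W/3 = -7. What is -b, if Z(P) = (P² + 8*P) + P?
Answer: -1508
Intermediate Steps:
W = -21 (W = 3*(-7) = -21)
Z(P) = P² + 9*P
g(w) = -4 + 6*w
b = 1508 (b = -4 + 6*(-21*(9 - 21)) = -4 + 6*(-21*(-12)) = -4 + 6*252 = -4 + 1512 = 1508)
-b = -1*1508 = -1508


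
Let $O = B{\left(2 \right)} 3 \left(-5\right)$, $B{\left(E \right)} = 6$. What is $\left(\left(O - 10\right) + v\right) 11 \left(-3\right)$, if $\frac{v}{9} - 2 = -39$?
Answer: $14289$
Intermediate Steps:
$v = -333$ ($v = 18 + 9 \left(-39\right) = 18 - 351 = -333$)
$O = -90$ ($O = 6 \cdot 3 \left(-5\right) = 18 \left(-5\right) = -90$)
$\left(\left(O - 10\right) + v\right) 11 \left(-3\right) = \left(\left(-90 - 10\right) - 333\right) 11 \left(-3\right) = \left(\left(-90 - 10\right) - 333\right) \left(-33\right) = \left(-100 - 333\right) \left(-33\right) = \left(-433\right) \left(-33\right) = 14289$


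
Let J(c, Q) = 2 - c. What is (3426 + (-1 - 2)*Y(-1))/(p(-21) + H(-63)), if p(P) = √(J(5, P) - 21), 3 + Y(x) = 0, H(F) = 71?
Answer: 48777/1013 - 1374*I*√6/1013 ≈ 48.151 - 3.3224*I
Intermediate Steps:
Y(x) = -3 (Y(x) = -3 + 0 = -3)
p(P) = 2*I*√6 (p(P) = √((2 - 1*5) - 21) = √((2 - 5) - 21) = √(-3 - 21) = √(-24) = 2*I*√6)
(3426 + (-1 - 2)*Y(-1))/(p(-21) + H(-63)) = (3426 + (-1 - 2)*(-3))/(2*I*√6 + 71) = (3426 - 3*(-3))/(71 + 2*I*√6) = (3426 + 9)/(71 + 2*I*√6) = 3435/(71 + 2*I*√6)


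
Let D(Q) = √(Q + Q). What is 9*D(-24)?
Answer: 36*I*√3 ≈ 62.354*I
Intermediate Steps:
D(Q) = √2*√Q (D(Q) = √(2*Q) = √2*√Q)
9*D(-24) = 9*(√2*√(-24)) = 9*(√2*(2*I*√6)) = 9*(4*I*√3) = 36*I*√3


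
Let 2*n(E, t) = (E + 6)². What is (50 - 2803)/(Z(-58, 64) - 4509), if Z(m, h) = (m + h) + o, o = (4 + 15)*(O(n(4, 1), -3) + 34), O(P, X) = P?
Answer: 2753/2907 ≈ 0.94702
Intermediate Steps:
n(E, t) = (6 + E)²/2 (n(E, t) = (E + 6)²/2 = (6 + E)²/2)
o = 1596 (o = (4 + 15)*((6 + 4)²/2 + 34) = 19*((½)*10² + 34) = 19*((½)*100 + 34) = 19*(50 + 34) = 19*84 = 1596)
Z(m, h) = 1596 + h + m (Z(m, h) = (m + h) + 1596 = (h + m) + 1596 = 1596 + h + m)
(50 - 2803)/(Z(-58, 64) - 4509) = (50 - 2803)/((1596 + 64 - 58) - 4509) = -2753/(1602 - 4509) = -2753/(-2907) = -2753*(-1/2907) = 2753/2907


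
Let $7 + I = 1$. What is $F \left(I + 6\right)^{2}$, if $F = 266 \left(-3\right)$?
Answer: $0$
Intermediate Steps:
$I = -6$ ($I = -7 + 1 = -6$)
$F = -798$
$F \left(I + 6\right)^{2} = - 798 \left(-6 + 6\right)^{2} = - 798 \cdot 0^{2} = \left(-798\right) 0 = 0$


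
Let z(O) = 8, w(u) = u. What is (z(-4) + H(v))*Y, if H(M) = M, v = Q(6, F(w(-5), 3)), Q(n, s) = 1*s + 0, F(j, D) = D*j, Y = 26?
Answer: -182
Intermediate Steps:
Q(n, s) = s (Q(n, s) = s + 0 = s)
v = -15 (v = 3*(-5) = -15)
(z(-4) + H(v))*Y = (8 - 15)*26 = -7*26 = -182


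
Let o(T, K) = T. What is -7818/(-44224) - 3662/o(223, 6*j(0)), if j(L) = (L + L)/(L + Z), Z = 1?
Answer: -80102437/4930976 ≈ -16.245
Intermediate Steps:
j(L) = 2*L/(1 + L) (j(L) = (L + L)/(L + 1) = (2*L)/(1 + L) = 2*L/(1 + L))
-7818/(-44224) - 3662/o(223, 6*j(0)) = -7818/(-44224) - 3662/223 = -7818*(-1/44224) - 3662*1/223 = 3909/22112 - 3662/223 = -80102437/4930976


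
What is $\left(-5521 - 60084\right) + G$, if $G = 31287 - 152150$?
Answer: $-186468$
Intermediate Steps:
$G = -120863$ ($G = 31287 - 152150 = -120863$)
$\left(-5521 - 60084\right) + G = \left(-5521 - 60084\right) - 120863 = -65605 - 120863 = -186468$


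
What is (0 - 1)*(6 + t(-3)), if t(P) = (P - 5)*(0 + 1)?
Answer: 2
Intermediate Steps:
t(P) = -5 + P (t(P) = (-5 + P)*1 = -5 + P)
(0 - 1)*(6 + t(-3)) = (0 - 1)*(6 + (-5 - 3)) = -(6 - 8) = -1*(-2) = 2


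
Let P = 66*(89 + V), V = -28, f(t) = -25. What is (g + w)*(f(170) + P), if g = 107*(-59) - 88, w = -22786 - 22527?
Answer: -206907714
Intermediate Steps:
w = -45313
g = -6401 (g = -6313 - 88 = -6401)
P = 4026 (P = 66*(89 - 28) = 66*61 = 4026)
(g + w)*(f(170) + P) = (-6401 - 45313)*(-25 + 4026) = -51714*4001 = -206907714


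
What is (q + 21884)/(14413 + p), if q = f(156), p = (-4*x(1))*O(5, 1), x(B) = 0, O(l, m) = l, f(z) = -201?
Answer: 21683/14413 ≈ 1.5044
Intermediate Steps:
p = 0 (p = -4*0*5 = 0*5 = 0)
q = -201
(q + 21884)/(14413 + p) = (-201 + 21884)/(14413 + 0) = 21683/14413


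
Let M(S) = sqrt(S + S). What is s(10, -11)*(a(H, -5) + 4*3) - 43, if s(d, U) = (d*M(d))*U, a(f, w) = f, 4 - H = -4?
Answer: -43 - 4400*sqrt(5) ≈ -9881.7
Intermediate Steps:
H = 8 (H = 4 - 1*(-4) = 4 + 4 = 8)
M(S) = sqrt(2)*sqrt(S) (M(S) = sqrt(2*S) = sqrt(2)*sqrt(S))
s(d, U) = U*sqrt(2)*d**(3/2) (s(d, U) = (d*(sqrt(2)*sqrt(d)))*U = (sqrt(2)*d**(3/2))*U = U*sqrt(2)*d**(3/2))
s(10, -11)*(a(H, -5) + 4*3) - 43 = (-11*sqrt(2)*10**(3/2))*(8 + 4*3) - 43 = (-11*sqrt(2)*10*sqrt(10))*(8 + 12) - 43 = -220*sqrt(5)*20 - 43 = -4400*sqrt(5) - 43 = -43 - 4400*sqrt(5)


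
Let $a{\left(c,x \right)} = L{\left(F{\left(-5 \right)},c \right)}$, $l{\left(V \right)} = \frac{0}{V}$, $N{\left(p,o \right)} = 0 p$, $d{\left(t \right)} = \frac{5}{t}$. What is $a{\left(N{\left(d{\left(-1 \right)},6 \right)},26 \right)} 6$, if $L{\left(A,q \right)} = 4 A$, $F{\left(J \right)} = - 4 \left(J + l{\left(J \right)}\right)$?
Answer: $480$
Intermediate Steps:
$N{\left(p,o \right)} = 0$
$l{\left(V \right)} = 0$
$F{\left(J \right)} = - 4 J$ ($F{\left(J \right)} = - 4 \left(J + 0\right) = - 4 J$)
$a{\left(c,x \right)} = 80$ ($a{\left(c,x \right)} = 4 \left(\left(-4\right) \left(-5\right)\right) = 4 \cdot 20 = 80$)
$a{\left(N{\left(d{\left(-1 \right)},6 \right)},26 \right)} 6 = 80 \cdot 6 = 480$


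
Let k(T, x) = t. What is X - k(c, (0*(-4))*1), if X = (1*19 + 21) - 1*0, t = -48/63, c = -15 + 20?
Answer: 856/21 ≈ 40.762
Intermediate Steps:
c = 5
t = -16/21 (t = -48*1/63 = -16/21 ≈ -0.76190)
k(T, x) = -16/21
X = 40 (X = (19 + 21) + 0 = 40 + 0 = 40)
X - k(c, (0*(-4))*1) = 40 - 1*(-16/21) = 40 + 16/21 = 856/21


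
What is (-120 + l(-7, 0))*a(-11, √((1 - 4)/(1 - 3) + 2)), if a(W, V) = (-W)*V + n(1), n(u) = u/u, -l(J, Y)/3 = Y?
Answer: -120 - 660*√14 ≈ -2589.5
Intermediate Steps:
l(J, Y) = -3*Y
n(u) = 1
a(W, V) = 1 - V*W (a(W, V) = (-W)*V + 1 = -V*W + 1 = 1 - V*W)
(-120 + l(-7, 0))*a(-11, √((1 - 4)/(1 - 3) + 2)) = (-120 - 3*0)*(1 - 1*√((1 - 4)/(1 - 3) + 2)*(-11)) = (-120 + 0)*(1 - 1*√(-3/(-2) + 2)*(-11)) = -120*(1 - 1*√(-3*(-½) + 2)*(-11)) = -120*(1 - 1*√(3/2 + 2)*(-11)) = -120*(1 - 1*√(7/2)*(-11)) = -120*(1 - 1*√14/2*(-11)) = -120*(1 + 11*√14/2) = -120 - 660*√14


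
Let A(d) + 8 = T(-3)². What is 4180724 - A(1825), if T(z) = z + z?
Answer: 4180696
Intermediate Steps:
T(z) = 2*z
A(d) = 28 (A(d) = -8 + (2*(-3))² = -8 + (-6)² = -8 + 36 = 28)
4180724 - A(1825) = 4180724 - 1*28 = 4180724 - 28 = 4180696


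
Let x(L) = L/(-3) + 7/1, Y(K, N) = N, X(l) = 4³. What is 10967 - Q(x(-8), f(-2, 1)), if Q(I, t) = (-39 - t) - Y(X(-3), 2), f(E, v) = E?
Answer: 11006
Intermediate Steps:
X(l) = 64
x(L) = 7 - L/3 (x(L) = L*(-⅓) + 7*1 = -L/3 + 7 = 7 - L/3)
Q(I, t) = -41 - t (Q(I, t) = (-39 - t) - 1*2 = (-39 - t) - 2 = -41 - t)
10967 - Q(x(-8), f(-2, 1)) = 10967 - (-41 - 1*(-2)) = 10967 - (-41 + 2) = 10967 - 1*(-39) = 10967 + 39 = 11006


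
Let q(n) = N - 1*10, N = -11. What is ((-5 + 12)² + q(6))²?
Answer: 784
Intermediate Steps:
q(n) = -21 (q(n) = -11 - 1*10 = -11 - 10 = -21)
((-5 + 12)² + q(6))² = ((-5 + 12)² - 21)² = (7² - 21)² = (49 - 21)² = 28² = 784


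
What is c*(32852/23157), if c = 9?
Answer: 32852/2573 ≈ 12.768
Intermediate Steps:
c*(32852/23157) = 9*(32852/23157) = 32852/2573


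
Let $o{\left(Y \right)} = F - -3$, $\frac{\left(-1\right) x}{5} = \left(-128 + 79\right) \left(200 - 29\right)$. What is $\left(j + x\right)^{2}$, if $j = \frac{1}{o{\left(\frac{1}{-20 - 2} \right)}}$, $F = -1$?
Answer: $\frac{7020931681}{4} \approx 1.7552 \cdot 10^{9}$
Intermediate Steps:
$x = 41895$ ($x = - 5 \left(-128 + 79\right) \left(200 - 29\right) = - 5 \left(\left(-49\right) 171\right) = \left(-5\right) \left(-8379\right) = 41895$)
$o{\left(Y \right)} = 2$ ($o{\left(Y \right)} = -1 - -3 = -1 + 3 = 2$)
$j = \frac{1}{2} \approx 0.5$
$\left(j + x\right)^{2} = \left(\frac{1}{2} + 41895\right)^{2} = \left(\frac{83791}{2}\right)^{2} = \frac{7020931681}{4}$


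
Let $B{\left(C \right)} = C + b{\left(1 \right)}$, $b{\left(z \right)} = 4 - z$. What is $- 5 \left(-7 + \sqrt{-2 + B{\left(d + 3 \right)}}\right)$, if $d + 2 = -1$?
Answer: $30$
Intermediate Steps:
$d = -3$ ($d = -2 - 1 = -3$)
$B{\left(C \right)} = 3 + C$ ($B{\left(C \right)} = C + \left(4 - 1\right) = C + 3 = 3 + C$)
$- 5 \left(-7 + \sqrt{-2 + B{\left(d + 3 \right)}}\right) = - 5 \left(-7 + \sqrt{-2 + \left(3 + \left(-3 + 3\right)\right)}\right) = - 5 \left(-7 + \sqrt{-2 + \left(3 + 0\right)}\right) = - 5 \left(-7 + \sqrt{-2 + 3}\right) = - 5 \left(-7 + \sqrt{1}\right) = - 5 \left(-7 + 1\right) = \left(-5\right) \left(-6\right) = 30$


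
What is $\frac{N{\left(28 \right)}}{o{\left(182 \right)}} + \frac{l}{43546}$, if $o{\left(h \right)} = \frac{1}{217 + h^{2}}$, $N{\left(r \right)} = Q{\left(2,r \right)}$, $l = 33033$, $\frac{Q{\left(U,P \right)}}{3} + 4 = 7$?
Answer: $\frac{13066837707}{43546} \approx 3.0007 \cdot 10^{5}$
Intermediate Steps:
$Q{\left(U,P \right)} = 9$ ($Q{\left(U,P \right)} = -12 + 3 \cdot 7 = -12 + 21 = 9$)
$N{\left(r \right)} = 9$
$\frac{N{\left(28 \right)}}{o{\left(182 \right)}} + \frac{l}{43546} = \frac{9}{\frac{1}{217 + 182^{2}}} + \frac{33033}{43546} = \frac{9}{\frac{1}{217 + 33124}} + 33033 \cdot \frac{1}{43546} = \frac{9}{\frac{1}{33341}} + \frac{33033}{43546} = 9 \frac{1}{\frac{1}{33341}} + \frac{33033}{43546} = 9 \cdot 33341 + \frac{33033}{43546} = 300069 + \frac{33033}{43546} = \frac{13066837707}{43546}$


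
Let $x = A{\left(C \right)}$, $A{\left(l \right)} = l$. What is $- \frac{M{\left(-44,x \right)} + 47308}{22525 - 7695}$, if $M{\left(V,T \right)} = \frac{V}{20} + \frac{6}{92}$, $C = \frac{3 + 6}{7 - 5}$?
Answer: $- \frac{10880349}{3410900} \approx -3.1899$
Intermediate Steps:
$C = \frac{9}{2} \approx 4.5$
$x = \frac{9}{2} \approx 4.5$
$M{\left(V,T \right)} = \frac{3}{46} + \frac{V}{20}$ ($M{\left(V,T \right)} = V \frac{1}{20} + 6 \cdot \frac{1}{92} = \frac{V}{20} + \frac{3}{46} = \frac{3}{46} + \frac{V}{20}$)
$- \frac{M{\left(-44,x \right)} + 47308}{22525 - 7695} = - \frac{\left(\frac{3}{46} + \frac{1}{20} \left(-44\right)\right) + 47308}{22525 - 7695} = - \frac{\left(\frac{3}{46} - \frac{11}{5}\right) + 47308}{14830} = - \frac{- \frac{491}{230} + 47308}{14830} = - \frac{10880349}{230 \cdot 14830} = \left(-1\right) \frac{10880349}{3410900} = - \frac{10880349}{3410900}$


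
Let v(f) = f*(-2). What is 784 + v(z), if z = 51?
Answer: 682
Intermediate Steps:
v(f) = -2*f
784 + v(z) = 784 - 2*51 = 784 - 102 = 682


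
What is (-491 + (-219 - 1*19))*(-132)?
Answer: 96228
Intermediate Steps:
(-491 + (-219 - 1*19))*(-132) = (-491 + (-219 - 19))*(-132) = (-491 - 238)*(-132) = -729*(-132) = 96228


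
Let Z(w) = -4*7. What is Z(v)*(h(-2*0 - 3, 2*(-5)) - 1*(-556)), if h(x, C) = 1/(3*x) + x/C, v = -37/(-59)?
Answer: -700798/45 ≈ -15573.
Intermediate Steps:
v = 37/59 (v = -37*(-1/59) = 37/59 ≈ 0.62712)
Z(w) = -28
h(x, C) = 1/(3*x) + x/C
Z(v)*(h(-2*0 - 3, 2*(-5)) - 1*(-556)) = -28*((1/(3*(-2*0 - 3)) + (-2*0 - 3)/((2*(-5)))) - 1*(-556)) = -28*((1/(3*(0 - 3)) + (0 - 3)/(-10)) + 556) = -28*(((1/3)/(-3) - 3*(-1/10)) + 556) = -28*(((1/3)*(-1/3) + 3/10) + 556) = -28*((-1/9 + 3/10) + 556) = -28*(17/90 + 556) = -28*50057/90 = -700798/45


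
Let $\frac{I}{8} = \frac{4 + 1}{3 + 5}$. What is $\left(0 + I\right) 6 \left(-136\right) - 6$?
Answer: $-4086$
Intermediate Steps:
$I = 5$ ($I = 8 \frac{4 + 1}{3 + 5} = 8 \cdot \frac{5}{8} = 5$)
$\left(0 + I\right) 6 \left(-136\right) - 6 = \left(0 + 5\right) 6 \left(-136\right) - 6 = 5 \cdot 6 \left(-136\right) - 6 = 30 \left(-136\right) - 6 = -4080 - 6 = -4086$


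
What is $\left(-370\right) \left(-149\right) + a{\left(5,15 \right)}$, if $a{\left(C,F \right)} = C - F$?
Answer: $55120$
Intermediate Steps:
$\left(-370\right) \left(-149\right) + a{\left(5,15 \right)} = \left(-370\right) \left(-149\right) + \left(5 - 15\right) = 55130 + \left(5 - 15\right) = 55130 - 10 = 55120$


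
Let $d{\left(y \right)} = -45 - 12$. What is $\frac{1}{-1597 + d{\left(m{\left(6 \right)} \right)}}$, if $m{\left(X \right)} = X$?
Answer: $- \frac{1}{1654} \approx -0.0006046$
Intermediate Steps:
$d{\left(y \right)} = -57$
$\frac{1}{-1597 + d{\left(m{\left(6 \right)} \right)}} = \frac{1}{-1597 - 57} = \frac{1}{-1654} = - \frac{1}{1654}$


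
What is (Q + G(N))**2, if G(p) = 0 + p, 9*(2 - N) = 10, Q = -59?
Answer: 273529/81 ≈ 3376.9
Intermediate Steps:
N = 8/9 (N = 2 - 1/9*10 = 2 - 10/9 = 8/9 ≈ 0.88889)
G(p) = p
(Q + G(N))**2 = (-59 + 8/9)**2 = (-523/9)**2 = 273529/81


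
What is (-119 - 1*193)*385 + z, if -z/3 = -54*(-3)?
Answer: -120606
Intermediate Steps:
z = -486 (z = -(-162)*(-3) = -3*162 = -486)
(-119 - 1*193)*385 + z = (-119 - 1*193)*385 - 486 = (-119 - 193)*385 - 486 = -312*385 - 486 = -120120 - 486 = -120606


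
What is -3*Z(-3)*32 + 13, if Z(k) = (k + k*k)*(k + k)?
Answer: 3469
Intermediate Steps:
Z(k) = 2*k*(k + k²) (Z(k) = (k + k²)*(2*k) = 2*k*(k + k²))
-3*Z(-3)*32 + 13 = -6*(-3)²*(1 - 3)*32 + 13 = -6*9*(-2)*32 + 13 = -3*(-36)*32 + 13 = 108*32 + 13 = 3456 + 13 = 3469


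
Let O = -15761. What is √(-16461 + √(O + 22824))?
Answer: √(-16461 + √7063) ≈ 127.97*I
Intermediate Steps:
√(-16461 + √(O + 22824)) = √(-16461 + √(-15761 + 22824)) = √(-16461 + √7063)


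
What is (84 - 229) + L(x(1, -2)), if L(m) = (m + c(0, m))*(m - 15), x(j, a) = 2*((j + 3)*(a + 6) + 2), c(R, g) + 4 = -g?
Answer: -229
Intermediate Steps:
c(R, g) = -4 - g
x(j, a) = 4 + 2*(3 + j)*(6 + a) (x(j, a) = 2*((3 + j)*(6 + a) + 2) = 2*(2 + (3 + j)*(6 + a)) = 4 + 2*(3 + j)*(6 + a))
L(m) = 60 - 4*m (L(m) = (m + (-4 - m))*(m - 15) = -4*(-15 + m) = 60 - 4*m)
(84 - 229) + L(x(1, -2)) = (84 - 229) + (60 - 4*(40 + 6*(-2) + 12*1 + 2*(-2)*1)) = -145 + (60 - 4*(40 - 12 + 12 - 4)) = -145 + (60 - 4*36) = -145 + (60 - 144) = -145 - 84 = -229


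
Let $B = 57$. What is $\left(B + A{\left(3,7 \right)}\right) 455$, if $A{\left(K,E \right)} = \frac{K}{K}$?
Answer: $26390$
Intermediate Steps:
$A{\left(K,E \right)} = 1$
$\left(B + A{\left(3,7 \right)}\right) 455 = \left(57 + 1\right) 455 = 58 \cdot 455 = 26390$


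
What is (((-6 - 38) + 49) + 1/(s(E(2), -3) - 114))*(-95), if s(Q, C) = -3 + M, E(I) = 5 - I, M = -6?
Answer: -58330/123 ≈ -474.23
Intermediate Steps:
s(Q, C) = -9 (s(Q, C) = -3 - 6 = -9)
(((-6 - 38) + 49) + 1/(s(E(2), -3) - 114))*(-95) = (((-6 - 38) + 49) + 1/(-9 - 114))*(-95) = ((-44 + 49) + 1/(-123))*(-95) = (5 - 1/123)*(-95) = (614/123)*(-95) = -58330/123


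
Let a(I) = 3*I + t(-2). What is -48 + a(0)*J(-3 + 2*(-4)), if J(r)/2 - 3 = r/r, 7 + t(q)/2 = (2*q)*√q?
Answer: -160 - 64*I*√2 ≈ -160.0 - 90.51*I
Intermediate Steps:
t(q) = -14 + 4*q^(3/2) (t(q) = -14 + 2*((2*q)*√q) = -14 + 2*(2*q^(3/2)) = -14 + 4*q^(3/2))
a(I) = -14 + 3*I - 8*I*√2 (a(I) = 3*I + (-14 + 4*(-2)^(3/2)) = 3*I + (-14 + 4*(-2*I*√2)) = 3*I + (-14 - 8*I*√2) = -14 + 3*I - 8*I*√2)
J(r) = 8 (J(r) = 6 + 2*(r/r) = 6 + 2*1 = 6 + 2 = 8)
-48 + a(0)*J(-3 + 2*(-4)) = -48 + (-14 + 3*0 - 8*I*√2)*8 = -48 + (-14 + 0 - 8*I*√2)*8 = -48 + (-14 - 8*I*√2)*8 = -48 + (-112 - 64*I*√2) = -160 - 64*I*√2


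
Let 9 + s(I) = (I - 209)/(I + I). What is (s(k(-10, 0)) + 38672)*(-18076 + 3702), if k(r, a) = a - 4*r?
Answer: -22228463877/40 ≈ -5.5571e+8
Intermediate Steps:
s(I) = -9 + (-209 + I)/(2*I) (s(I) = -9 + (I - 209)/(I + I) = -9 + (-209 + I)/((2*I)) = -9 + (-209 + I)*(1/(2*I)) = -9 + (-209 + I)/(2*I))
(s(k(-10, 0)) + 38672)*(-18076 + 3702) = ((-209 - 17*(0 - 4*(-10)))/(2*(0 - 4*(-10))) + 38672)*(-18076 + 3702) = ((-209 - 17*(0 + 40))/(2*(0 + 40)) + 38672)*(-14374) = ((½)*(-209 - 17*40)/40 + 38672)*(-14374) = ((½)*(1/40)*(-209 - 680) + 38672)*(-14374) = ((½)*(1/40)*(-889) + 38672)*(-14374) = (-889/80 + 38672)*(-14374) = (3092871/80)*(-14374) = -22228463877/40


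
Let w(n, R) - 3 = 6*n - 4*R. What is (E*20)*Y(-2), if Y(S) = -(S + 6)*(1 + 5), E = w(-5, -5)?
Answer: 3360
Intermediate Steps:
w(n, R) = 3 - 4*R + 6*n (w(n, R) = 3 + (6*n - 4*R) = 3 + (-4*R + 6*n) = 3 - 4*R + 6*n)
E = -7 (E = 3 - 4*(-5) + 6*(-5) = 3 + 20 - 30 = -7)
Y(S) = -36 - 6*S (Y(S) = -(6 + S)*6 = -(36 + 6*S) = -36 - 6*S)
(E*20)*Y(-2) = (-7*20)*(-36 - 6*(-2)) = -140*(-36 + 12) = -140*(-24) = 3360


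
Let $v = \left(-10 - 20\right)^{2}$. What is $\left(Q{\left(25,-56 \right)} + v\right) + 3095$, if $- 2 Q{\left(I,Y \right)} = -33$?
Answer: $\frac{8023}{2} \approx 4011.5$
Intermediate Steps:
$Q{\left(I,Y \right)} = \frac{33}{2}$ ($Q{\left(I,Y \right)} = \left(- \frac{1}{2}\right) \left(-33\right) = \frac{33}{2}$)
$v = 900$ ($v = \left(-30\right)^{2} = 900$)
$\left(Q{\left(25,-56 \right)} + v\right) + 3095 = \left(\frac{33}{2} + 900\right) + 3095 = \frac{1833}{2} + 3095 = \frac{8023}{2}$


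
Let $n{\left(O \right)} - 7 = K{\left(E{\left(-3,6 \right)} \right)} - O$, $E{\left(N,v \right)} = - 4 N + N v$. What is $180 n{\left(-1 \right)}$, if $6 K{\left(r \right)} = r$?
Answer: $1260$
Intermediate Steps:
$K{\left(r \right)} = \frac{r}{6}$
$n{\left(O \right)} = 6 - O$ ($n{\left(O \right)} = 7 - \left(O - - \frac{-4 + 6}{2}\right) = 7 - \left(O - \left(- \frac{1}{2}\right) 2\right) = 7 - \left(1 + O\right) = 6 - O$)
$180 n{\left(-1 \right)} = 180 \left(6 - -1\right) = 180 \left(6 + 1\right) = 180 \cdot 7 = 1260$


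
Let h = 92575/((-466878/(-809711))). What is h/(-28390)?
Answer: -14991799165/2650933284 ≈ -5.6553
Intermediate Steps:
h = 74958995825/466878 (h = 92575/((-466878*(-1/809711))) = 92575/(466878/809711) = 92575*(809711/466878) = 74958995825/466878 ≈ 1.6055e+5)
h/(-28390) = (74958995825/466878)/(-28390) = (74958995825/466878)*(-1/28390) = -14991799165/2650933284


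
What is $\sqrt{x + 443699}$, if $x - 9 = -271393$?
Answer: $\sqrt{172315} \approx 415.11$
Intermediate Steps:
$x = -271384$ ($x = 9 - 271393 = -271384$)
$\sqrt{x + 443699} = \sqrt{-271384 + 443699} = \sqrt{172315}$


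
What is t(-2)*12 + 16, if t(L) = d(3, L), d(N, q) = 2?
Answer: 40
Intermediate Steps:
t(L) = 2
t(-2)*12 + 16 = 2*12 + 16 = 24 + 16 = 40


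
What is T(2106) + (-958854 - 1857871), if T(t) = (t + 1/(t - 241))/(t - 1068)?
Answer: -5452809498059/1935870 ≈ -2.8167e+6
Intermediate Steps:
T(t) = (t + 1/(-241 + t))/(-1068 + t)
T(2106) + (-958854 - 1857871) = (1 + 2106² - 241*2106)/(257388 + 2106² - 1309*2106) + (-958854 - 1857871) = (1 + 4435236 - 507546)/(257388 + 4435236 - 2756754) - 2816725 = 3927691/1935870 - 2816725 = -5452809498059/1935870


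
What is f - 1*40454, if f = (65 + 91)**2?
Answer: -16118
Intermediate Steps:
f = 24336 (f = 156**2 = 24336)
f - 1*40454 = 24336 - 1*40454 = 24336 - 40454 = -16118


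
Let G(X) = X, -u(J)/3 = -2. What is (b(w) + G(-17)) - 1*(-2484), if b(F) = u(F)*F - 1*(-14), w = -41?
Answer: 2235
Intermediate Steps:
u(J) = 6 (u(J) = -3*(-2) = 6)
b(F) = 14 + 6*F (b(F) = 6*F - 1*(-14) = 6*F + 14 = 14 + 6*F)
(b(w) + G(-17)) - 1*(-2484) = ((14 + 6*(-41)) - 17) - 1*(-2484) = ((14 - 246) - 17) + 2484 = (-232 - 17) + 2484 = -249 + 2484 = 2235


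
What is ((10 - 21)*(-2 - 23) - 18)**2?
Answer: 66049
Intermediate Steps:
((10 - 21)*(-2 - 23) - 18)**2 = (-11*(-25) - 18)**2 = (275 - 18)**2 = 257**2 = 66049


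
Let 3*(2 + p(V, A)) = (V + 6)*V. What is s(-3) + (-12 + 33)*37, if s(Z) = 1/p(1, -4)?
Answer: 780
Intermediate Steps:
p(V, A) = -2 + V*(6 + V)/3 (p(V, A) = -2 + ((V + 6)*V)/3 = -2 + ((6 + V)*V)/3 = -2 + (V*(6 + V))/3 = -2 + V*(6 + V)/3)
s(Z) = 3 (s(Z) = 1/(-2 + 2*1 + (⅓)*1²) = 1/(-2 + 2 + (⅓)*1) = 1/(-2 + 2 + ⅓) = 1/(⅓) = 3)
s(-3) + (-12 + 33)*37 = 3 + (-12 + 33)*37 = 3 + 21*37 = 3 + 777 = 780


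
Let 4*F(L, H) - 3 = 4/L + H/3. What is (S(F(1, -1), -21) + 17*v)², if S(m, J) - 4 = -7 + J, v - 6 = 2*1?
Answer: 12544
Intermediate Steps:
F(L, H) = ¾ + 1/L + H/12 (F(L, H) = ¾ + (4/L + H/3)/4 = ¾ + (1/L + H/12) = ¾ + 1/L + H/12)
v = 8 (v = 6 + 2*1 = 6 + 2 = 8)
S(m, J) = -3 + J (S(m, J) = 4 + (-7 + J) = -3 + J)
(S(F(1, -1), -21) + 17*v)² = ((-3 - 21) + 17*8)² = (-24 + 136)² = 112² = 12544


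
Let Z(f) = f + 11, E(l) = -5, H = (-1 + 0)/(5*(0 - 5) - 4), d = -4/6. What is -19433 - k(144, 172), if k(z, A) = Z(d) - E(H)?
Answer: -58345/3 ≈ -19448.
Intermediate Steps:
d = -⅔ (d = -4*⅙ = -⅔ ≈ -0.66667)
H = 1/29 (H = -1/(5*(-5) - 4) = -1/(-25 - 4) = -1/(-29) = -1*(-1/29) = 1/29 ≈ 0.034483)
Z(f) = 11 + f
k(z, A) = 46/3 (k(z, A) = (11 - ⅔) - 1*(-5) = 31/3 + 5 = 46/3)
-19433 - k(144, 172) = -19433 - 1*46/3 = -19433 - 46/3 = -58345/3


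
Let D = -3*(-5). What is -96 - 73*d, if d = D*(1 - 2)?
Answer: 999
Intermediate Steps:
D = 15
d = -15 (d = 15*(1 - 2) = 15*(-1) = -15)
-96 - 73*d = -96 - 73*(-15) = -96 + 1095 = 999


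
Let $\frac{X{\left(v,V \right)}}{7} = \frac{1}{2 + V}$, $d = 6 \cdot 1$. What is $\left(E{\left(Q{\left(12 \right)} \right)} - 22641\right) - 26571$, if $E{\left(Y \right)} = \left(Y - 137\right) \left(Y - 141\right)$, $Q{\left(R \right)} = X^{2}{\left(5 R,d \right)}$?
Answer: $- \frac{123319327}{4096} \approx -30107.0$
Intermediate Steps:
$d = 6$
$X{\left(v,V \right)} = \frac{7}{2 + V}$
$Q{\left(R \right)} = \frac{49}{64}$ ($Q{\left(R \right)} = \left(\frac{7}{2 + 6}\right)^{2} = \left(\frac{7}{8}\right)^{2} = \frac{49}{64}$)
$E{\left(Y \right)} = \left(-141 + Y\right) \left(-137 + Y\right)$ ($E{\left(Y \right)} = \left(-137 + Y\right) \left(-141 + Y\right) = \left(-141 + Y\right) \left(-137 + Y\right)$)
$\left(E{\left(Q{\left(12 \right)} \right)} - 22641\right) - 26571 = \left(\left(19317 + \left(\frac{49}{64}\right)^{2} - \frac{6811}{32}\right) - 22641\right) - 26571 = \left(\left(19317 + \frac{2401}{4096} - \frac{6811}{32}\right) - 22641\right) - 26571 = \left(\frac{78253025}{4096} - 22641\right) - 26571 = - \frac{14484511}{4096} - 26571 = - \frac{123319327}{4096}$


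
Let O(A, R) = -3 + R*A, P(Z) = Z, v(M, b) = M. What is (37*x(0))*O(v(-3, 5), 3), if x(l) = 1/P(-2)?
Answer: 222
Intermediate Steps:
O(A, R) = -3 + A*R
x(l) = -½ (x(l) = 1/(-2) = -½)
(37*x(0))*O(v(-3, 5), 3) = (37*(-½))*(-3 - 3*3) = -37*(-3 - 9)/2 = -37/2*(-12) = 222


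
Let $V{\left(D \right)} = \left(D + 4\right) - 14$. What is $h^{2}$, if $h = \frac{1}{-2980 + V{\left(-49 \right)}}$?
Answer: $\frac{1}{9235521} \approx 1.0828 \cdot 10^{-7}$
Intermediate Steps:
$V{\left(D \right)} = -10 + D$ ($V{\left(D \right)} = \left(4 + D\right) - 14 = -10 + D$)
$h = - \frac{1}{3039}$ ($h = \frac{1}{-2980 - 59} = \frac{1}{-3039} = - \frac{1}{3039} \approx -0.00032906$)
$h^{2} = \left(- \frac{1}{3039}\right)^{2} = \frac{1}{9235521}$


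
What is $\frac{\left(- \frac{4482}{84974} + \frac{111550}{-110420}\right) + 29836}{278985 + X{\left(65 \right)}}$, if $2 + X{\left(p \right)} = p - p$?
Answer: $\frac{13996805733937}{130882490261282} \approx 0.10694$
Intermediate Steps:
$X{\left(p \right)} = -2$ ($X{\left(p \right)} = -2 + \left(p - p\right) = -2 + 0 = -2$)
$\frac{\left(- \frac{4482}{84974} + \frac{111550}{-110420}\right) + 29836}{278985 + X{\left(65 \right)}} = \frac{\left(- \frac{4482}{84974} + \frac{111550}{-110420}\right) + 29836}{278985 - 2} = \frac{\left(\left(-4482\right) \frac{1}{84974} + 111550 \left(- \frac{1}{110420}\right)\right) + 29836}{278983} = \left(\left(- \frac{2241}{42487} - \frac{11155}{11042}\right) + 29836\right) \frac{1}{278983} = \left(- \frac{498687607}{469141454} + 29836\right) \frac{1}{278983} = \frac{13996805733937}{469141454} \cdot \frac{1}{278983} = \frac{13996805733937}{130882490261282}$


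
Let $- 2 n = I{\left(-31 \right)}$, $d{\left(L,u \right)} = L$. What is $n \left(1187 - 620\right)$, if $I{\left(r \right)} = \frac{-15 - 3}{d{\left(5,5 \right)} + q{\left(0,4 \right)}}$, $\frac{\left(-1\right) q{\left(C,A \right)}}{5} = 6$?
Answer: $- \frac{5103}{25} \approx -204.12$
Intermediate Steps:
$q{\left(C,A \right)} = -30$ ($q{\left(C,A \right)} = \left(-5\right) 6 = -30$)
$I{\left(r \right)} = \frac{18}{25}$ ($I{\left(r \right)} = \frac{-15 - 3}{5 - 30} = - \frac{18}{-25} = \left(-18\right) \left(- \frac{1}{25}\right) = \frac{18}{25}$)
$n = - \frac{9}{25}$ ($n = \left(- \frac{1}{2}\right) \frac{18}{25} = - \frac{9}{25} \approx -0.36$)
$n \left(1187 - 620\right) = - \frac{9 \left(1187 - 620\right)}{25} = \left(- \frac{9}{25}\right) 567 = - \frac{5103}{25}$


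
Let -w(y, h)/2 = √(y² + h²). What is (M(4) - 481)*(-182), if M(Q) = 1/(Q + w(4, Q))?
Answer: 175097/2 + 13*√2 ≈ 87567.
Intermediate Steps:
w(y, h) = -2*√(h² + y²) (w(y, h) = -2*√(y² + h²) = -2*√(h² + y²))
M(Q) = 1/(Q - 2*√(16 + Q²)) (M(Q) = 1/(Q - 2*√(Q² + 4²)) = 1/(Q - 2*√(Q² + 16)) = 1/(Q - 2*√(16 + Q²)))
(M(4) - 481)*(-182) = (1/(4 - 2*√(16 + 4²)) - 481)*(-182) = (1/(4 - 2*√(16 + 16)) - 481)*(-182) = (1/(4 - 8*√2) - 481)*(-182) = (-481 + 1/(4 - 8*√2))*(-182) = 87542 - 182/(4 - 8*√2)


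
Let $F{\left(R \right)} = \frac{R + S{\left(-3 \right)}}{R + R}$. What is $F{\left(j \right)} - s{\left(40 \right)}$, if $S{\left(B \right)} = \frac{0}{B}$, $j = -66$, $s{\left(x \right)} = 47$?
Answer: $- \frac{93}{2} \approx -46.5$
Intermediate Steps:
$S{\left(B \right)} = 0$
$F{\left(R \right)} = \frac{1}{2}$ ($F{\left(R \right)} = \frac{R + 0}{R + R} = \frac{R}{2 R} = R \frac{1}{2 R} = \frac{1}{2}$)
$F{\left(j \right)} - s{\left(40 \right)} = \frac{1}{2} - 47 = - \frac{93}{2}$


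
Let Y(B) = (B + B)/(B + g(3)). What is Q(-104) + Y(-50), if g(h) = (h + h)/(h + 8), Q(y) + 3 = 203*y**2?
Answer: 298607995/136 ≈ 2.1956e+6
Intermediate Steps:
Q(y) = -3 + 203*y**2
g(h) = 2*h/(8 + h) (g(h) = (2*h)/(8 + h) = 2*h/(8 + h))
Y(B) = 2*B/(6/11 + B) (Y(B) = (B + B)/(B + 2*3/(8 + 3)) = (2*B)/(B + 2*3/11) = (2*B)/(B + 2*3*(1/11)) = (2*B)/(B + 6/11) = (2*B)/(6/11 + B) = 2*B/(6/11 + B))
Q(-104) + Y(-50) = (-3 + 203*(-104)**2) + 22*(-50)/(6 + 11*(-50)) = (-3 + 203*10816) + 22*(-50)/(6 - 550) = (-3 + 2195648) + 22*(-50)/(-544) = 2195645 + 22*(-50)*(-1/544) = 2195645 + 275/136 = 298607995/136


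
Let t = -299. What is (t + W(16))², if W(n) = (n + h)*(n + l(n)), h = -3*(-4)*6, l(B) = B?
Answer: 6335289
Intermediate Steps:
h = 72 (h = 12*6 = 72)
W(n) = 2*n*(72 + n) (W(n) = (n + 72)*(n + n) = (72 + n)*(2*n) = 2*n*(72 + n))
(t + W(16))² = (-299 + 2*16*(72 + 16))² = (-299 + 2*16*88)² = (-299 + 2816)² = 2517² = 6335289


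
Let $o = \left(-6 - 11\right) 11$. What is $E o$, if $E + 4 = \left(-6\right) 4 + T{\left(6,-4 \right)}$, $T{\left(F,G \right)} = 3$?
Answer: $4675$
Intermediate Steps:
$o = -187$ ($o = \left(-17\right) 11 = -187$)
$E = -25$ ($E = -4 + \left(\left(-6\right) 4 + 3\right) = -4 + \left(-24 + 3\right) = -4 - 21 = -25$)
$E o = \left(-25\right) \left(-187\right) = 4675$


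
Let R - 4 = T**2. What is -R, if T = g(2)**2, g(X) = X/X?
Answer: -5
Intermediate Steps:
g(X) = 1
T = 1 (T = 1**2 = 1)
R = 5 (R = 4 + 1**2 = 4 + 1 = 5)
-R = -1*5 = -5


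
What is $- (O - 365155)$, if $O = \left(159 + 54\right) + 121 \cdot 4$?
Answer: $364458$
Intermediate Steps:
$O = 697$ ($O = 213 + 484 = 697$)
$- (O - 365155) = - (697 - 365155) = \left(-1\right) \left(-364458\right) = 364458$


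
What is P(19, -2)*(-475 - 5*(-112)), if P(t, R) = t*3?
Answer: 4845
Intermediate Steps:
P(t, R) = 3*t
P(19, -2)*(-475 - 5*(-112)) = (3*19)*(-475 - 5*(-112)) = 57*(-475 + 560) = 57*85 = 4845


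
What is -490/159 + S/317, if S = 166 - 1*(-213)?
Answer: -95069/50403 ≈ -1.8862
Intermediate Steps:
S = 379 (S = 166 + 213 = 379)
-490/159 + S/317 = -490/159 + 379/317 = -95069/50403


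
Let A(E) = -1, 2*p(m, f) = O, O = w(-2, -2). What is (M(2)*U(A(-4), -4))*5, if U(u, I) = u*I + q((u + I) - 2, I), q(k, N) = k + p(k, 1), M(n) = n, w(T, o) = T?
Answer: -40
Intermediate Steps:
O = -2
p(m, f) = -1 (p(m, f) = (½)*(-2) = -1)
q(k, N) = -1 + k (q(k, N) = k - 1 = -1 + k)
U(u, I) = -3 + I + u + I*u (U(u, I) = u*I + (-1 + ((u + I) - 2)) = I*u + (-1 + ((I + u) - 2)) = I*u + (-1 + (-2 + I + u)) = I*u + (-3 + I + u) = -3 + I + u + I*u)
(M(2)*U(A(-4), -4))*5 = (2*(-3 - 4 - 1 - 4*(-1)))*5 = (2*(-3 - 4 - 1 + 4))*5 = (2*(-4))*5 = -8*5 = -40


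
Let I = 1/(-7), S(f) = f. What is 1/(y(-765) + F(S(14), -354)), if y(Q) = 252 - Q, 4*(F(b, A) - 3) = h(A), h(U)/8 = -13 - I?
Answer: 7/6960 ≈ 0.0010057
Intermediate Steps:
I = -⅐ ≈ -0.14286
h(U) = -720/7 (h(U) = 8*(-13 - 1*(-⅐)) = 8*(-13 + ⅐) = 8*(-90/7) = -720/7)
F(b, A) = -159/7 (F(b, A) = 3 + (¼)*(-720/7) = 3 - 180/7 = -159/7)
1/(y(-765) + F(S(14), -354)) = 1/((252 - 1*(-765)) - 159/7) = 1/((252 + 765) - 159/7) = 1/(1017 - 159/7) = 1/(6960/7) = 7/6960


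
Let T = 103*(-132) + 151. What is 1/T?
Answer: -1/13445 ≈ -7.4377e-5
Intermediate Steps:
T = -13445 (T = -13596 + 151 = -13445)
1/T = 1/(-13445) = -1/13445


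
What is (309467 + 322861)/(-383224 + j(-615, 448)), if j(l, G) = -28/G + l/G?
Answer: -283282944/171684995 ≈ -1.6500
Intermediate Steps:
(309467 + 322861)/(-383224 + j(-615, 448)) = (309467 + 322861)/(-383224 + (-28 - 615)/448) = 632328/(-383224 + (1/448)*(-643)) = 632328/(-383224 - 643/448) = 632328/(-171684995/448) = 632328*(-448/171684995) = -283282944/171684995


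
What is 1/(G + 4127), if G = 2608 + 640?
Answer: 1/7375 ≈ 0.00013559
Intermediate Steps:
G = 3248
1/(G + 4127) = 1/(3248 + 4127) = 1/7375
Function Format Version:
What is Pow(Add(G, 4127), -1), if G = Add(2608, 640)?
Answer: Rational(1, 7375) ≈ 0.00013559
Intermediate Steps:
G = 3248
Pow(Add(G, 4127), -1) = Pow(Add(3248, 4127), -1) = Pow(7375, -1) = Rational(1, 7375)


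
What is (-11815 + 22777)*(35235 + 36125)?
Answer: 782248320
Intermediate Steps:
(-11815 + 22777)*(35235 + 36125) = 10962*71360 = 782248320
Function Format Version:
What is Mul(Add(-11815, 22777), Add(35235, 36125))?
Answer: 782248320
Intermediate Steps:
Mul(Add(-11815, 22777), Add(35235, 36125)) = Mul(10962, 71360) = 782248320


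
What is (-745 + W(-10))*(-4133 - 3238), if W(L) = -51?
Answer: 5867316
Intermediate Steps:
(-745 + W(-10))*(-4133 - 3238) = (-745 - 51)*(-4133 - 3238) = -796*(-7371) = 5867316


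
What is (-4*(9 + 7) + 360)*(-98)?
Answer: -29008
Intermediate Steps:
(-4*(9 + 7) + 360)*(-98) = (-4*16 + 360)*(-98) = (-64 + 360)*(-98) = 296*(-98) = -29008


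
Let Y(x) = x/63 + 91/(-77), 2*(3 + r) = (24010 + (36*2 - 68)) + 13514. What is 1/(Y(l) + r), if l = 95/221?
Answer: 153153/2873123479 ≈ 5.3305e-5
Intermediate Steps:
l = 95/221 (l = 95*(1/221) = 95/221 ≈ 0.42986)
r = 18761 (r = -3 + ((24010 + (36*2 - 68)) + 13514)/2 = -3 + ((24010 + (72 - 68)) + 13514)/2 = -3 + ((24010 + 4) + 13514)/2 = -3 + (24014 + 13514)/2 = -3 + (½)*37528 = -3 + 18764 = 18761)
Y(x) = -13/11 + x/63 (Y(x) = x*(1/63) + 91*(-1/77) = x/63 - 13/11 = -13/11 + x/63)
1/(Y(l) + r) = 1/((-13/11 + (1/63)*(95/221)) + 18761) = 1/((-13/11 + 95/13923) + 18761) = 1/(-179954/153153 + 18761) = 1/(2873123479/153153) = 153153/2873123479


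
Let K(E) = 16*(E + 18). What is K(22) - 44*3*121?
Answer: -15332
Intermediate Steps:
K(E) = 288 + 16*E (K(E) = 16*(18 + E) = 288 + 16*E)
K(22) - 44*3*121 = (288 + 16*22) - 44*3*121 = (288 + 352) - 132*121 = 640 - 15972 = -15332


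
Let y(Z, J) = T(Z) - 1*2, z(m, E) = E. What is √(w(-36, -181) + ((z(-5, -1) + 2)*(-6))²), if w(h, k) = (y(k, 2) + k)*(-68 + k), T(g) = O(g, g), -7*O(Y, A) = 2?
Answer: √2238033/7 ≈ 213.72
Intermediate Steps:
O(Y, A) = -2/7 (O(Y, A) = -⅐*2 = -2/7)
T(g) = -2/7
y(Z, J) = -16/7 (y(Z, J) = -2/7 - 1*2 = -2/7 - 2 = -16/7)
w(h, k) = (-68 + k)*(-16/7 + k) (w(h, k) = (-16/7 + k)*(-68 + k) = (-68 + k)*(-16/7 + k))
√(w(-36, -181) + ((z(-5, -1) + 2)*(-6))²) = √((1088/7 + (-181)² - 492/7*(-181)) + ((-1 + 2)*(-6))²) = √((1088/7 + 32761 + 89052/7) + (1*(-6))²) = √(319467/7 + (-6)²) = √(319467/7 + 36) = √(319719/7) = √2238033/7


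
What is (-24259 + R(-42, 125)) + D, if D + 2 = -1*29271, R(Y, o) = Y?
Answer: -53574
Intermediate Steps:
D = -29273 (D = -2 - 1*29271 = -2 - 29271 = -29273)
(-24259 + R(-42, 125)) + D = (-24259 - 42) - 29273 = -24301 - 29273 = -53574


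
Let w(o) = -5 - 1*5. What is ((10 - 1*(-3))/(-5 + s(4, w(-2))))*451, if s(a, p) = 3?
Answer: -5863/2 ≈ -2931.5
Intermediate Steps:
w(o) = -10 (w(o) = -5 - 5 = -10)
((10 - 1*(-3))/(-5 + s(4, w(-2))))*451 = ((10 - 1*(-3))/(-5 + 3))*451 = ((10 + 3)/(-2))*451 = -½*13*451 = -13/2*451 = -5863/2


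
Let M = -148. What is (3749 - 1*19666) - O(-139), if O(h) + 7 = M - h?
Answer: -15901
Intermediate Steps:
O(h) = -155 - h (O(h) = -7 + (-148 - h) = -155 - h)
(3749 - 1*19666) - O(-139) = (3749 - 1*19666) - (-155 - 1*(-139)) = (3749 - 19666) - (-155 + 139) = -15917 - 1*(-16) = -15917 + 16 = -15901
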